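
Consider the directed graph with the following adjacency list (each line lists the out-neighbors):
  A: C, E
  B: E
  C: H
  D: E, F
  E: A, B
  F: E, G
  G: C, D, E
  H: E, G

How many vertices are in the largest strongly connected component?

8

{A, B, C, D, E, F, G, H} are all mutually reachable — one SCC of size 8.
The largest has 8 vertices.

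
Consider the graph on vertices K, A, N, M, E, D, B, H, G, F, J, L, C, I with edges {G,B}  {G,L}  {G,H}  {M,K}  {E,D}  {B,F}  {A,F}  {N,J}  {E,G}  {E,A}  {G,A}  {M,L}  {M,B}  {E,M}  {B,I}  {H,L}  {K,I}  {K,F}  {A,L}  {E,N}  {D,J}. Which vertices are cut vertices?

Removing E increases the component count from 2 to 3, so E is a cut vertex.
By contrast removing H leaves 2 components; it is not a cut vertex. No other vertex is a cut vertex either.

E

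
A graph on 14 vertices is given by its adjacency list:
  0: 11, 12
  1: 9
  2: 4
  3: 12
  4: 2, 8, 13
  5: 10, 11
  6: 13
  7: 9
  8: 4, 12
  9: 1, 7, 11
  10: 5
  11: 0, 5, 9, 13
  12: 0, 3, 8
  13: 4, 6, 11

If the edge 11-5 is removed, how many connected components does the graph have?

Before removal there is 1 component.
11-5 is a bridge — removing it separates 11's side from 5's side.
After removal: 2 components.

2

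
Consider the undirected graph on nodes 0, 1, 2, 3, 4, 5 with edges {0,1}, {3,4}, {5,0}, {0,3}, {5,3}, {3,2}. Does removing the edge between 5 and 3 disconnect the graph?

No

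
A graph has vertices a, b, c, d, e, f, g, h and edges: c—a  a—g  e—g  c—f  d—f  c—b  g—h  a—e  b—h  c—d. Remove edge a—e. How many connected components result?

1

a and e are still connected via a-g-e, so the component count stays at 1.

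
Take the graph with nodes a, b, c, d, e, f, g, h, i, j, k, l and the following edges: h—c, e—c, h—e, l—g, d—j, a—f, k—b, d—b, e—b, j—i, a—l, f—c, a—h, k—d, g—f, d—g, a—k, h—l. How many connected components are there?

1

Starting from a we can reach a, b, c, d, e, f, g, h, i, j, k, l. That is one component of size 12.
Total: 1 component.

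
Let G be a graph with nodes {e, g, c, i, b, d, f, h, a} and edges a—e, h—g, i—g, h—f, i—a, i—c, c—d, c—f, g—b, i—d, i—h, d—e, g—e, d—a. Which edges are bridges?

b-g

The edges on the cycle i-h-f-c-i are not bridges since each lies on that cycle.
But removing g—b disconnects g from b — this is a bridge.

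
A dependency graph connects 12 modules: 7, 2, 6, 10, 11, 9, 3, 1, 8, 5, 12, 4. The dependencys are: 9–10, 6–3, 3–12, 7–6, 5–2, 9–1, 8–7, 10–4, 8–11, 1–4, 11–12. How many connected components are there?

3

Starting from 2 we can reach 2, 5. That is one component of size 2.
Starting from 1 we can reach 1, 4, 9, 10. That is one component of size 4.
Starting from 3 we can reach 3, 6, 7, 8, 11, 12. That is one component of size 6.
Total: 3 components.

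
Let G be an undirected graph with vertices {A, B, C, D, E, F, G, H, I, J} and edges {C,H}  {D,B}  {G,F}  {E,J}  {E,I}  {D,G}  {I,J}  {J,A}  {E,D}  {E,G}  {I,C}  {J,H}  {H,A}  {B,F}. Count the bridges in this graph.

0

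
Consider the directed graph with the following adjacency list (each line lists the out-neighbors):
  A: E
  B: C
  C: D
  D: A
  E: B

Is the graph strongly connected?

From E we can reach every vertex (A, B, C, D, E), and every vertex can reach E (A, B, C, D, E). So the whole graph is one strongly connected component.

Yes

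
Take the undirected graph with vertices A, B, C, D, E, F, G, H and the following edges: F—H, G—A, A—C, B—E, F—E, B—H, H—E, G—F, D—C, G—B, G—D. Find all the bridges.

The edges on the cycle B-H-E-B are not bridges since each lies on that cycle.
Every edge lies on some cycle, so there are no bridges.

none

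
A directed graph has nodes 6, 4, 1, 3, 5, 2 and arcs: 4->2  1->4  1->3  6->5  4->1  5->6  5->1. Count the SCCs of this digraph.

{1, 4} are all mutually reachable — one SCC of size 2.
{5, 6} are all mutually reachable — one SCC of size 2.
{2} is an SCC by itself.
{3} is an SCC by itself.
That gives 4 strongly connected components.

4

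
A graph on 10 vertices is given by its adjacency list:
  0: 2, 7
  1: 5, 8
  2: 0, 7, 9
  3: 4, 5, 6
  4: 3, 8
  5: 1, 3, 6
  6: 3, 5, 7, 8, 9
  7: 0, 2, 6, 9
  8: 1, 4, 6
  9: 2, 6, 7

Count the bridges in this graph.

0

The edges on the cycle 6-5-1-8-6 are not bridges since each lies on that cycle.
Every edge lies on some cycle, so there are no bridges.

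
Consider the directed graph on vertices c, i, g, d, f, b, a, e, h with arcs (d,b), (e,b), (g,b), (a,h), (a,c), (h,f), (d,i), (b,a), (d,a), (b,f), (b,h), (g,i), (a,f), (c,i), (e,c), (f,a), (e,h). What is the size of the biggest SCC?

{a, f, h} are all mutually reachable — one SCC of size 3.
{d} is an SCC by itself.
{c} is an SCC by itself.
{g} is an SCC by itself.
{e} is an SCC by itself.
(and 2 more singleton SCCs)
The largest has 3 vertices.

3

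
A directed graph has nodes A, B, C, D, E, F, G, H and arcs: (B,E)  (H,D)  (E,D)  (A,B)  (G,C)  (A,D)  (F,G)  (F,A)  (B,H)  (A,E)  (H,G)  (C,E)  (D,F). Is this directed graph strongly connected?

Yes

From E we can reach every vertex (A, B, C, D, E, F, G, H), and every vertex can reach E (A, B, C, D, E, F, G, H). So the whole graph is one strongly connected component.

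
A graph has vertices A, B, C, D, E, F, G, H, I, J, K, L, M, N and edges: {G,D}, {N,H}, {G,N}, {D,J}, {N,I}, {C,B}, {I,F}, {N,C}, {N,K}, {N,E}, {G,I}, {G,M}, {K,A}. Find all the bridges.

The edges on the cycle G-N-I-G are not bridges since each lies on that cycle.
But removing N - H disconnects N from H; removing D - J disconnects D from J; removing N - E disconnects N from E; removing I - F disconnects I from F — these are bridges.
In total 10 edges are bridges.

A-K, B-C, C-N, D-G, D-J, E-N, F-I, G-M, H-N, K-N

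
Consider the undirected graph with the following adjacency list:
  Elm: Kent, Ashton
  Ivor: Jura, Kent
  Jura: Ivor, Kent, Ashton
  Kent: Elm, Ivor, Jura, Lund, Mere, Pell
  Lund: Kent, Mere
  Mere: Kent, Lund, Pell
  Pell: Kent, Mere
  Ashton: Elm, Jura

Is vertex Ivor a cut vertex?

Deleting Ivor leaves 1 component (was 1) (its neighbors Jura, Kent remain connected to each other), so Ivor is not a cut vertex.

No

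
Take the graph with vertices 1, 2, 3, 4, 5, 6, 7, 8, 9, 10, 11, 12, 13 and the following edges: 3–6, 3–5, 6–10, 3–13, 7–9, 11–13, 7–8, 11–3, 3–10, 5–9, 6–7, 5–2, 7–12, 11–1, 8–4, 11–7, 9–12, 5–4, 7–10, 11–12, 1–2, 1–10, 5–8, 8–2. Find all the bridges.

The edges on the cycle 11-3-5-9-12-11 are not bridges since each lies on that cycle.
Every edge lies on some cycle, so there are no bridges.

none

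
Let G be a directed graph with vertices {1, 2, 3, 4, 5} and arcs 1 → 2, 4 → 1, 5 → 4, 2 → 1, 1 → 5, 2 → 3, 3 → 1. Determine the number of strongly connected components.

1

{1, 2, 3, 4, 5} are all mutually reachable — one SCC of size 5.
That gives 1 strongly connected component.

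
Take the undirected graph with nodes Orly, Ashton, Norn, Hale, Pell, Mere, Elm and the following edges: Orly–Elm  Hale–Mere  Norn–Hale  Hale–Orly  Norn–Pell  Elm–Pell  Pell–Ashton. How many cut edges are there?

2

The edges on the cycle Norn-Hale-Orly-Elm-Pell-Norn are not bridges since each lies on that cycle.
But removing Hale–Mere disconnects Hale from Mere; removing Pell–Ashton disconnects Pell from Ashton — these are bridges.
That makes 2 bridges.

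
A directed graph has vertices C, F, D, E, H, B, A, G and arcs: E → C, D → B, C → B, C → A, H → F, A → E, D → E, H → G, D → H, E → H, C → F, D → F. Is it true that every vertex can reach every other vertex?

There is no directed path from B to D, so the graph is not strongly connected.

No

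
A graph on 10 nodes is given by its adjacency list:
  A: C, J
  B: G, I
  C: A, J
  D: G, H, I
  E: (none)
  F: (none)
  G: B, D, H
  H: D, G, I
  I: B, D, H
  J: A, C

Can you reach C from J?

Yes

From J we can reach A, C, J, which includes C.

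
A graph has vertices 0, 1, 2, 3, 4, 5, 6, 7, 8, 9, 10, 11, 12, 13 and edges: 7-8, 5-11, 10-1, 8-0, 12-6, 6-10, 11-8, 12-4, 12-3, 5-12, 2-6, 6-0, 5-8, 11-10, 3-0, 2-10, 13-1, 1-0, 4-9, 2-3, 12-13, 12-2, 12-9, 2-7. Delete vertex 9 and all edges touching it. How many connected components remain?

1

With 9 gone, the remaining components are: {0, 1, 2, 3, 4, 5, 6, 7, 8, 10, 11, 12, 13}.
That is 1 component.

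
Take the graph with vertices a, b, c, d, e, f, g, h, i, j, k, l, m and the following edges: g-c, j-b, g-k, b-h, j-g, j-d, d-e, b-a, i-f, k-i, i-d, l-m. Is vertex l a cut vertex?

No

Deleting l leaves 2 components (was 2), so l is not a cut vertex.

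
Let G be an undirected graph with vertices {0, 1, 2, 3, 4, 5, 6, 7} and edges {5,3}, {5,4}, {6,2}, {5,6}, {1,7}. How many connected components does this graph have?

3

0 is isolated — a component by itself.
Starting from 1 we can reach 1, 7. That is one component of size 2.
Starting from 2 we can reach 2, 3, 4, 5, 6. That is one component of size 5.
Total: 3 components.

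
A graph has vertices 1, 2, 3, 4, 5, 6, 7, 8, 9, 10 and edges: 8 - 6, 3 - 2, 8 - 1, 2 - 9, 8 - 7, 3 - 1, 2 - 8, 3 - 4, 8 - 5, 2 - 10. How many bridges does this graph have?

6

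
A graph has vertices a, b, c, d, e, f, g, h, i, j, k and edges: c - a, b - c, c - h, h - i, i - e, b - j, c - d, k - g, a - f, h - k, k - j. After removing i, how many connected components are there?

With i gone, the remaining components are: {e}; {a, b, c, d, f, g, h, j, k}.
That is 2 components.

2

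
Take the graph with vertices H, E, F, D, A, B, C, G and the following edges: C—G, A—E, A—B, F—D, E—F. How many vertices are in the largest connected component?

H is isolated — a component by itself.
Starting from C we can reach C, G. That is one component of size 2.
Starting from A we can reach A, B, D, E, F. That is one component of size 5.
The largest has 5 vertices.

5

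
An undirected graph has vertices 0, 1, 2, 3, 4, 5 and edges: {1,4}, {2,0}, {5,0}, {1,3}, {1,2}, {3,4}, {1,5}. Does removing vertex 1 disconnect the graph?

Deleting 1 raises the number of components from 1 to 2, so 1 is a cut vertex.

Yes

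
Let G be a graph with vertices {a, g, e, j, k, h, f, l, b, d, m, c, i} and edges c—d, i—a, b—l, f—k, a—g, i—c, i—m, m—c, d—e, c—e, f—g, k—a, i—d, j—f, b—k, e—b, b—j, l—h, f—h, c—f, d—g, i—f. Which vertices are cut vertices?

Removing e, for instance, still leaves 1 component. No single vertex removal increases the component count — the graph has no articulation points.

none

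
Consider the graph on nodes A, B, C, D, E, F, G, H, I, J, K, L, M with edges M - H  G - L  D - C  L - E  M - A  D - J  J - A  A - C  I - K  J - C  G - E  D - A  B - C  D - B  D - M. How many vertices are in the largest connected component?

F is isolated — a component by itself.
Starting from I we can reach I, K. That is one component of size 2.
Starting from E we can reach E, G, L. That is one component of size 3.
Starting from A we can reach A, B, C, D, H, J, M. That is one component of size 7.
The largest has 7 vertices.

7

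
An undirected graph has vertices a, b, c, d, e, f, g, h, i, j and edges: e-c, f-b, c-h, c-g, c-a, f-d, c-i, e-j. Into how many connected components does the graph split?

Starting from b we can reach b, d, f. That is one component of size 3.
Starting from a we can reach a, c, e, g, h, i, j. That is one component of size 7.
Total: 2 components.

2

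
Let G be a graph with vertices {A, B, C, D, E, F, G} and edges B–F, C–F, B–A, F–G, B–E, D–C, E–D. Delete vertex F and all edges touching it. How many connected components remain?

2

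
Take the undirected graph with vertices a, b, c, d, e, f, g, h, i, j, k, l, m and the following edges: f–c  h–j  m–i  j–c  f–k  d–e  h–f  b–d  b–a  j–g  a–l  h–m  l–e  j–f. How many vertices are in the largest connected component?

8

Starting from a we can reach a, b, d, e, l. That is one component of size 5.
Starting from c we can reach c, f, g, h, i, j, k, m. That is one component of size 8.
The largest has 8 vertices.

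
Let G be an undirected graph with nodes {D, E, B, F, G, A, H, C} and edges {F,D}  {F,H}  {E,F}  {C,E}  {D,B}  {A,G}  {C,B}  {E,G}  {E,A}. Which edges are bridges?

F-H

The edges on the cycle C-E-F-D-B-C are not bridges since each lies on that cycle.
But removing F—H disconnects F from H — this is a bridge.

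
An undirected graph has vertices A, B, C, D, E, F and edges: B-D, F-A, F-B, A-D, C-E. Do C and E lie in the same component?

Yes

From C we can reach C, E, which includes E.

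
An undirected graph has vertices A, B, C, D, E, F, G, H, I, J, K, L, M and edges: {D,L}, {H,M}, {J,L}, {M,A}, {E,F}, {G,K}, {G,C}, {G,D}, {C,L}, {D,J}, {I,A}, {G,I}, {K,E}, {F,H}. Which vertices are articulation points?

Removing G increases the component count from 2 to 3, so G is a cut vertex.
By contrast removing J leaves 2 components; it is not a cut vertex. No other vertex is a cut vertex either.

G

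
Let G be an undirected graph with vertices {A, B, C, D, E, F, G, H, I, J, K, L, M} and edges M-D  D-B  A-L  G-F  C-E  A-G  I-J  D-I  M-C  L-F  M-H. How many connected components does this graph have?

3

K is isolated — a component by itself.
Starting from A we can reach A, F, G, L. That is one component of size 4.
Starting from B we can reach B, C, D, E, H, I, J, M. That is one component of size 8.
Total: 3 components.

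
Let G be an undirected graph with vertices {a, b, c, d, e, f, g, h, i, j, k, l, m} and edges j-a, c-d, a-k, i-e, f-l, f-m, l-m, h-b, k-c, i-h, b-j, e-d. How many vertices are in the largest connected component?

g is isolated — a component by itself.
Starting from f we can reach f, l, m. That is one component of size 3.
Starting from a we can reach a, b, c, d, e, h, i, j, k. That is one component of size 9.
The largest has 9 vertices.

9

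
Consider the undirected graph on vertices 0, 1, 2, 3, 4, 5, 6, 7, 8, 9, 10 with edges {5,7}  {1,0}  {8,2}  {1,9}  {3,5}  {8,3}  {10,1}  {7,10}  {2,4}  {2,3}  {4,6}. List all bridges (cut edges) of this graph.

0-1, 1-10, 1-9, 10-7, 2-4, 3-5, 4-6, 5-7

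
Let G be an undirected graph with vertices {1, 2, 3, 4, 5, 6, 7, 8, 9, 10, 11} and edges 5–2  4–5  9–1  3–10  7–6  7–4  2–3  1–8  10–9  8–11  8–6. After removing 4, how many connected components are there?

1

With 4 gone, the remaining components are: {1, 2, 3, 5, 6, 7, 8, 9, 10, 11}.
That is 1 component.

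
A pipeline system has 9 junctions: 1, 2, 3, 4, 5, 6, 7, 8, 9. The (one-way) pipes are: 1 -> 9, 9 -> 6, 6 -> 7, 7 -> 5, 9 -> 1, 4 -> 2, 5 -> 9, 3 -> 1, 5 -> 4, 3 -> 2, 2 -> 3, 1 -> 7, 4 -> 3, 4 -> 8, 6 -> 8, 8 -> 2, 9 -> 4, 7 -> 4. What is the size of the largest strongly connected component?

9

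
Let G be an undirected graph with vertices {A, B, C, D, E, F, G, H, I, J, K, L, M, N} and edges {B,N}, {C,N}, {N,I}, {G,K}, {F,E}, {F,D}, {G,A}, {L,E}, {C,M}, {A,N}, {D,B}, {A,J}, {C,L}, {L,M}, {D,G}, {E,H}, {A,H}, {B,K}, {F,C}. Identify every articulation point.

A, N

Removing A increases the component count from 1 to 2, so A is a cut vertex.
Removing N increases the component count from 1 to 2, so N is a cut vertex.
By contrast removing L leaves 1 component; it is not a cut vertex. No other vertex is a cut vertex either.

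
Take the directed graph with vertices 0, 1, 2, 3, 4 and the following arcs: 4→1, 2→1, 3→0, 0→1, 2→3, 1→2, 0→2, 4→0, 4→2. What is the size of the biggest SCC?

{0, 1, 2, 3} are all mutually reachable — one SCC of size 4.
{4} is an SCC by itself.
The largest has 4 vertices.

4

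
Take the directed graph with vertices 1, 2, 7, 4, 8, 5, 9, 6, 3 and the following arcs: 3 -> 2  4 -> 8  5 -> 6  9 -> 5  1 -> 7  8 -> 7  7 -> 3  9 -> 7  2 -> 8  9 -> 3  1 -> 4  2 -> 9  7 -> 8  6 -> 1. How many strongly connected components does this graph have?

1

{1, 2, 3, 4, 5, 6, 7, 8, 9} are all mutually reachable — one SCC of size 9.
That gives 1 strongly connected component.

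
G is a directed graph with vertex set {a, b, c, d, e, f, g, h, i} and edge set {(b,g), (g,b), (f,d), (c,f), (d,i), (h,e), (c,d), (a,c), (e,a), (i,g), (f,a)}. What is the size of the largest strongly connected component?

3

{a, c, f} are all mutually reachable — one SCC of size 3.
{b, g} are all mutually reachable — one SCC of size 2.
{e} is an SCC by itself.
{d} is an SCC by itself.
{h} is an SCC by itself.
(and 1 more singleton SCC)
The largest has 3 vertices.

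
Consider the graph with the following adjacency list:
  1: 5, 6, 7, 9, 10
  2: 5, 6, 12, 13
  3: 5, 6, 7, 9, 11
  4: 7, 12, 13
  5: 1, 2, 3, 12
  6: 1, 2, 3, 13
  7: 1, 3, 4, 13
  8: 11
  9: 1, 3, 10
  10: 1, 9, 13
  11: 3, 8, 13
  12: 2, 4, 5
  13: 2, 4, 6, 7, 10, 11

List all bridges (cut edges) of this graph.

11-8

The edges on the cycle 10-1-9-10 are not bridges since each lies on that cycle.
But removing 8-11 disconnects 8 from 11 — this is a bridge.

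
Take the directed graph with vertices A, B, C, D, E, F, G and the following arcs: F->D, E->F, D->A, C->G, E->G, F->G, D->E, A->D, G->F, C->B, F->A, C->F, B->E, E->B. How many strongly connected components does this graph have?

2

{A, B, D, E, F, G} are all mutually reachable — one SCC of size 6.
{C} is an SCC by itself.
That gives 2 strongly connected components.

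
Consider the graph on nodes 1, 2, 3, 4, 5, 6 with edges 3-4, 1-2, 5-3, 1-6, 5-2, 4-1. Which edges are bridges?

1-6

The edges on the cycle 5-3-4-1-2-5 are not bridges since each lies on that cycle.
But removing 1-6 disconnects 1 from 6 — this is a bridge.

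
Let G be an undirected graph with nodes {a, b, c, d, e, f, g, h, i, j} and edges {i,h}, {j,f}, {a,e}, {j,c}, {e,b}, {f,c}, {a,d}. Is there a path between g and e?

The component containing g is {g}, and e is not in it.

No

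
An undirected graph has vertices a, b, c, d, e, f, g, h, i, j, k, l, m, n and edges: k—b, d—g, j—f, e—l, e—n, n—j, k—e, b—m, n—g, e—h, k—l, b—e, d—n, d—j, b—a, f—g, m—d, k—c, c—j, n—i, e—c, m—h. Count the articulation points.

2

Removing b increases the component count from 1 to 2, so b is a cut vertex.
Removing n increases the component count from 1 to 2, so n is a cut vertex.
By contrast removing c leaves 1 component; it is not a cut vertex. No other vertex is a cut vertex either.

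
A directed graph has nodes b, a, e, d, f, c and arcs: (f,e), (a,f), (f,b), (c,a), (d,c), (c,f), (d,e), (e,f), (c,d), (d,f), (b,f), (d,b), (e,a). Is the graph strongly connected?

There is no directed path from a to c, so the graph is not strongly connected.

No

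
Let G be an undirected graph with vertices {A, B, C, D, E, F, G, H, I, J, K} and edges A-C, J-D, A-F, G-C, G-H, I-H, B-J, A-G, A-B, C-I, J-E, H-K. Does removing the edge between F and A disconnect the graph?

Removing F-A leaves no path between F and A: the component count goes from 1 to 2. So it is a bridge.

Yes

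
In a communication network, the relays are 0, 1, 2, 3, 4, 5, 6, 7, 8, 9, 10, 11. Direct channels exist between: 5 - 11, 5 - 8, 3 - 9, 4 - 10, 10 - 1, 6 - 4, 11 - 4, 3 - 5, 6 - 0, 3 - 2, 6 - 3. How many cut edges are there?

6

The edges on the cycle 6-3-5-11-4-6 are not bridges since each lies on that cycle.
But removing 4 - 10 disconnects 4 from 10; removing 3 - 2 disconnects 3 from 2; removing 6 - 0 disconnects 6 from 0; removing 3 - 9 disconnects 3 from 9 — these are bridges.
In total 6 edges are bridges.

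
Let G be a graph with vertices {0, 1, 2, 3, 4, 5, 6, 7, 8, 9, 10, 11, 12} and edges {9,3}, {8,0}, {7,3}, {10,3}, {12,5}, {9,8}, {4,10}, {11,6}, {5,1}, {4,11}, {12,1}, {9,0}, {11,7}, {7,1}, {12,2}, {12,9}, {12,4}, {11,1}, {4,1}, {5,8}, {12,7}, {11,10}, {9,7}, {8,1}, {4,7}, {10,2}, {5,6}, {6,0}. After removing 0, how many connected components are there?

1

With 0 gone, the remaining components are: {1, 2, 3, 4, 5, 6, 7, 8, 9, 10, 11, 12}.
That is 1 component.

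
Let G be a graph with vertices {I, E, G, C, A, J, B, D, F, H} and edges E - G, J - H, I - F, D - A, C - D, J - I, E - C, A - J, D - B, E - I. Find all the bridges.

The edges on the cycle E-C-D-A-J-I-E are not bridges since each lies on that cycle.
But removing H - J disconnects H from J; removing I - F disconnects I from F; removing D - B disconnects D from B; removing E - G disconnects E from G — these are bridges.

B-D, E-G, F-I, H-J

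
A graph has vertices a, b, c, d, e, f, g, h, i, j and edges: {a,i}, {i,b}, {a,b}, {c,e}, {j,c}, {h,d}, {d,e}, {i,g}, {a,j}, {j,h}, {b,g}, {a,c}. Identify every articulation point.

Removing a increases the component count from 2 to 3, so a is a cut vertex.
By contrast removing c leaves 2 components; it is not a cut vertex. No other vertex is a cut vertex either.

a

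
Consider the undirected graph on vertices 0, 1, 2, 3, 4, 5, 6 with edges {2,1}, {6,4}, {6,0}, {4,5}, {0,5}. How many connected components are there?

3

3 is isolated — a component by itself.
Starting from 1 we can reach 1, 2. That is one component of size 2.
Starting from 0 we can reach 0, 4, 5, 6. That is one component of size 4.
Total: 3 components.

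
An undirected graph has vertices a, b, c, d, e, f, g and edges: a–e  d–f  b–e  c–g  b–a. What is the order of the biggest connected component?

Starting from d we can reach d, f. That is one component of size 2.
Starting from c we can reach c, g. That is one component of size 2.
Starting from a we can reach a, b, e. That is one component of size 3.
The largest has 3 vertices.

3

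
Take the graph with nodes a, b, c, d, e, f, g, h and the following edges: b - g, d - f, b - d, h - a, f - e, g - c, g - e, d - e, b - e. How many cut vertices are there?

1

Removing g increases the component count from 2 to 3, so g is a cut vertex.
By contrast removing f leaves 2 components; it is not a cut vertex. No other vertex is a cut vertex either.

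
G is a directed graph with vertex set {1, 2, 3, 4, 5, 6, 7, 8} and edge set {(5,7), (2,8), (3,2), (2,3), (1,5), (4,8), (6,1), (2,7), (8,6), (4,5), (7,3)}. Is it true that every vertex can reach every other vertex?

No

There is no directed path from 2 to 4, so the graph is not strongly connected.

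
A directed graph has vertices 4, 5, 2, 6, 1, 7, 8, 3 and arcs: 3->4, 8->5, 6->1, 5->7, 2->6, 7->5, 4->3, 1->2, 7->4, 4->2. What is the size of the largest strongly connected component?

{1, 2, 6} are all mutually reachable — one SCC of size 3.
{3, 4} are all mutually reachable — one SCC of size 2.
{5, 7} are all mutually reachable — one SCC of size 2.
{8} is an SCC by itself.
The largest has 3 vertices.

3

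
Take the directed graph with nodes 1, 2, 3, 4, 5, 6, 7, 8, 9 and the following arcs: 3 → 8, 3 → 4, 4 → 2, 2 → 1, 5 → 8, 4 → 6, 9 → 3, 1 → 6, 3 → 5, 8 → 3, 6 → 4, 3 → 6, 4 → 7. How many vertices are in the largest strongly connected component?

4

{1, 2, 4, 6} are all mutually reachable — one SCC of size 4.
{3, 5, 8} are all mutually reachable — one SCC of size 3.
{7} is an SCC by itself.
{9} is an SCC by itself.
The largest has 4 vertices.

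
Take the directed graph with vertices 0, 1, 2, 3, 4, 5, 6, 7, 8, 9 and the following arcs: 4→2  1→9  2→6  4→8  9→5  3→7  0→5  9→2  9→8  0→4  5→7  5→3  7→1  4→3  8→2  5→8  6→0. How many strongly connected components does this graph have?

1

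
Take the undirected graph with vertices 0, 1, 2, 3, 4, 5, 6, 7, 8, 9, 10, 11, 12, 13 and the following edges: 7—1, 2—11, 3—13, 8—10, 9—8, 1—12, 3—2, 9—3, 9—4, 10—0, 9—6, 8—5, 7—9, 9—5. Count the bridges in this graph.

The edges on the cycle 9-8-5-9 are not bridges since each lies on that cycle.
But removing 8—10 disconnects 8 from 10; removing 1—12 disconnects 1 from 12; removing 2—3 disconnects 2 from 3; removing 9—4 disconnects 9 from 4 — these are bridges.
In total 11 edges are bridges.

11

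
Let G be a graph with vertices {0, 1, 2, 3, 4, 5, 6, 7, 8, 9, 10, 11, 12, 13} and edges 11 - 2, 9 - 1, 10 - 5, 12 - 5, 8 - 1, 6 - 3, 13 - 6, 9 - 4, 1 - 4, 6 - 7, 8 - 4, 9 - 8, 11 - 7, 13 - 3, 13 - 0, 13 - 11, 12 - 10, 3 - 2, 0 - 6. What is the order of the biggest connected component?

Starting from 5 we can reach 5, 10, 12. That is one component of size 3.
Starting from 1 we can reach 1, 4, 8, 9. That is one component of size 4.
Starting from 0 we can reach 0, 2, 3, 6, 7, 11, 13. That is one component of size 7.
The largest has 7 vertices.

7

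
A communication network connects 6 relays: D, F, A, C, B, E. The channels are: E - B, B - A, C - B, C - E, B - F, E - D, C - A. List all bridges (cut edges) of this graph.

B-F, D-E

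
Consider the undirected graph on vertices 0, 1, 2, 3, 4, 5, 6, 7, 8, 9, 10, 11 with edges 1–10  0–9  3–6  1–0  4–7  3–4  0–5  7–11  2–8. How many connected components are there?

3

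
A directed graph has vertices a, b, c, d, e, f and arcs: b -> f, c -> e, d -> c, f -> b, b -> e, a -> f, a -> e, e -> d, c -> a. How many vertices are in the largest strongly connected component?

6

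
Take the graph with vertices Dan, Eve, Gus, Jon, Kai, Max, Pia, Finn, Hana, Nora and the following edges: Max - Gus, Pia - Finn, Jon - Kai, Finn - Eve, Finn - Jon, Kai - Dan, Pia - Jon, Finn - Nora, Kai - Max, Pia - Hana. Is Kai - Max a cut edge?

Yes

Removing Kai - Max leaves no path between Kai and Max: the component count goes from 1 to 2. So it is a bridge.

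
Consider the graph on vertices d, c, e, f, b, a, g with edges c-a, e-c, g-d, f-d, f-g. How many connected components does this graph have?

3

b is isolated — a component by itself.
Starting from d we can reach d, f, g. That is one component of size 3.
Starting from a we can reach a, c, e. That is one component of size 3.
Total: 3 components.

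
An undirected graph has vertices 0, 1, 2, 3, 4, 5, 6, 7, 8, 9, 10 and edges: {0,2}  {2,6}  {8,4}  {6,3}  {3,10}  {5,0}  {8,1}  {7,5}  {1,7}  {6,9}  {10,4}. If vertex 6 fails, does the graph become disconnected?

Deleting 6 raises the number of components from 1 to 2, so 6 is a cut vertex.

Yes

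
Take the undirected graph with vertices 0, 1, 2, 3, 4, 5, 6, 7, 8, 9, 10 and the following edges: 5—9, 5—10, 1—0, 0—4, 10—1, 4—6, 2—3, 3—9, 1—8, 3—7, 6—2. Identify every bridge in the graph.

1-8, 3-7

The edges on the cycle 5-10-1-0-4-6-2-3-9-5 are not bridges since each lies on that cycle.
But removing 1—8 disconnects 1 from 8; removing 7—3 disconnects 7 from 3 — these are bridges.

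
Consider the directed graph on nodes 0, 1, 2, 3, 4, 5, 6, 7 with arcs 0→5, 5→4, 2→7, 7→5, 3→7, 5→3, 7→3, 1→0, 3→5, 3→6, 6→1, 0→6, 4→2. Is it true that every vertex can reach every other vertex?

Yes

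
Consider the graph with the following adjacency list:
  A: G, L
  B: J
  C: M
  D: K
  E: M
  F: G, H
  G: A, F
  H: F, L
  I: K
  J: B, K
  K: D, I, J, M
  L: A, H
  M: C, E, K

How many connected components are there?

Starting from A we can reach A, F, G, H, L. That is one component of size 5.
Starting from B we can reach B, C, D, E, I, J, K, M. That is one component of size 8.
Total: 2 components.

2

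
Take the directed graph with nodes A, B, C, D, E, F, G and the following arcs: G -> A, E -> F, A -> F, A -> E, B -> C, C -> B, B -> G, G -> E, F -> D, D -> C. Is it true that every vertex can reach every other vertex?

From D we can reach every vertex (A, B, C, D, E, F, G), and every vertex can reach D (A, B, C, D, E, F, G). So the whole graph is one strongly connected component.

Yes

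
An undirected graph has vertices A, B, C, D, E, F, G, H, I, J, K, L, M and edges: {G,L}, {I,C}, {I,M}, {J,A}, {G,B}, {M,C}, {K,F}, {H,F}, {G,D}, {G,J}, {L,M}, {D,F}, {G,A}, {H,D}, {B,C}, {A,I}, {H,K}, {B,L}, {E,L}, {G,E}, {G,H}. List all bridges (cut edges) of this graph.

The edges on the cycle H-K-F-H are not bridges since each lies on that cycle.
Every edge lies on some cycle, so there are no bridges.

none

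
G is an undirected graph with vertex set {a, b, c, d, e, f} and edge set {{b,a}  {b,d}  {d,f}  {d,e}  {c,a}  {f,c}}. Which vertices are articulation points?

Removing d increases the component count from 1 to 2, so d is a cut vertex.
By contrast removing e leaves 1 component; it is not a cut vertex. No other vertex is a cut vertex either.

d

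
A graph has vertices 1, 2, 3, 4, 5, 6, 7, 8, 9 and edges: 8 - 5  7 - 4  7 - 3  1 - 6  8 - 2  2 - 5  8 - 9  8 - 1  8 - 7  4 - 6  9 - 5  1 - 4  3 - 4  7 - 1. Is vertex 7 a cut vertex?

No

Deleting 7 leaves 1 component (was 1) (its neighbors 1, 3, 4, 8 remain connected to each other), so 7 is not a cut vertex.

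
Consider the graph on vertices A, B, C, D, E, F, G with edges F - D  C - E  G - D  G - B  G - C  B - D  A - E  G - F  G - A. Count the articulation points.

Removing G increases the component count from 1 to 2, so G is a cut vertex.
By contrast removing A leaves 1 component; it is not a cut vertex. No other vertex is a cut vertex either.

1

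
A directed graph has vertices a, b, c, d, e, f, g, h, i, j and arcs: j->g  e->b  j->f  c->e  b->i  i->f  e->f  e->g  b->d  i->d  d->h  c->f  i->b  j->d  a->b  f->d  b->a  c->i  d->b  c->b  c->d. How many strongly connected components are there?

{a, b, d, f, i} are all mutually reachable — one SCC of size 5.
{h} is an SCC by itself.
{c} is an SCC by itself.
{j} is an SCC by itself.
{g} is an SCC by itself.
(and 1 more singleton SCC)
That gives 6 strongly connected components.

6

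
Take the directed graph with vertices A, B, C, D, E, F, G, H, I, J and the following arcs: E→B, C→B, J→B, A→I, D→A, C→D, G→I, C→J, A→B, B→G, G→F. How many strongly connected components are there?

{B} is an SCC by itself.
{D} is an SCC by itself.
{A} is an SCC by itself.
{H} is an SCC by itself.
{G} is an SCC by itself.
(and 5 more singleton SCCs)
That gives 10 strongly connected components.

10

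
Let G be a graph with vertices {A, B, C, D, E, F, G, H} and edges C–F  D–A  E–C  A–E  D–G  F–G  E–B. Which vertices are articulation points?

Removing E increases the component count from 2 to 3, so E is a cut vertex.
By contrast removing A leaves 2 components; it is not a cut vertex. No other vertex is a cut vertex either.

E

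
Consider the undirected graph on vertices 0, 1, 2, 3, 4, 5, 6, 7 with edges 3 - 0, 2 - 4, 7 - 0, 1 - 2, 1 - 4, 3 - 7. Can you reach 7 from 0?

From 0 we can reach 0, 3, 7, which includes 7.

Yes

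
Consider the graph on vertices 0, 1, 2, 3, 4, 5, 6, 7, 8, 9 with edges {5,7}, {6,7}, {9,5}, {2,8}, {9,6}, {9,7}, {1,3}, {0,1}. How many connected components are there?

4 is isolated — a component by itself.
Starting from 2 we can reach 2, 8. That is one component of size 2.
Starting from 0 we can reach 0, 1, 3. That is one component of size 3.
Starting from 5 we can reach 5, 6, 7, 9. That is one component of size 4.
Total: 4 components.

4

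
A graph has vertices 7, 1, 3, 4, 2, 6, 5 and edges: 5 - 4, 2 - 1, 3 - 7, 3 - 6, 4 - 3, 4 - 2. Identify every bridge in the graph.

removing 3 - 6 disconnects 3 from 6; removing 4 - 5 disconnects 4 from 5; removing 1 - 2 disconnects 1 from 2; removing 3 - 4 disconnects 3 from 4 — these are bridges.
In total 6 edges are bridges.

1-2, 2-4, 3-4, 3-6, 3-7, 4-5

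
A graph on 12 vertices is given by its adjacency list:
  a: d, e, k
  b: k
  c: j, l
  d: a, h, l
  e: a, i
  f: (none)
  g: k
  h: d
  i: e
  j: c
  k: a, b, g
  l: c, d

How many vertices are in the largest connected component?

11

f is isolated — a component by itself.
Starting from a we can reach a, b, c, d, e, g, h, i, j, k, l. That is one component of size 11.
The largest has 11 vertices.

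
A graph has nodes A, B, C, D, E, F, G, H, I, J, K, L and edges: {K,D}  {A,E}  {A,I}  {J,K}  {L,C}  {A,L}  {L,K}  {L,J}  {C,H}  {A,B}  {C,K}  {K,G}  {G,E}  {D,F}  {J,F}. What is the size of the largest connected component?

12

Starting from A we can reach A, B, C, D, E, F, G, H, I, J, K, L. That is one component of size 12.
The largest has 12 vertices.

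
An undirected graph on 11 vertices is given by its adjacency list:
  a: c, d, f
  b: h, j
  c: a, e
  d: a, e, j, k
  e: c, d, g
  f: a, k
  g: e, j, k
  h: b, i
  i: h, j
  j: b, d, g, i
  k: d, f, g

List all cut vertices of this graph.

j

Removing j increases the component count from 1 to 2, so j is a cut vertex.
By contrast removing k leaves 1 component; it is not a cut vertex. No other vertex is a cut vertex either.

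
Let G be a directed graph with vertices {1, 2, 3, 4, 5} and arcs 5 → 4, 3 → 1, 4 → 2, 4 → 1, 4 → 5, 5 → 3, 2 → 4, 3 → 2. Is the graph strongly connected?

No

There is no directed path from 1 to 2, so the graph is not strongly connected.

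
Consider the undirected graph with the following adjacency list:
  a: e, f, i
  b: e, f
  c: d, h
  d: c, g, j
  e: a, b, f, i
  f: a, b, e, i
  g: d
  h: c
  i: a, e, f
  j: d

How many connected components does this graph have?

Starting from c we can reach c, d, g, h, j. That is one component of size 5.
Starting from a we can reach a, b, e, f, i. That is one component of size 5.
Total: 2 components.

2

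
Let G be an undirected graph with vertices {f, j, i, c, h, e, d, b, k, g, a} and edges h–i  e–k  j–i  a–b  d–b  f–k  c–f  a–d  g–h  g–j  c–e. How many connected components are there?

3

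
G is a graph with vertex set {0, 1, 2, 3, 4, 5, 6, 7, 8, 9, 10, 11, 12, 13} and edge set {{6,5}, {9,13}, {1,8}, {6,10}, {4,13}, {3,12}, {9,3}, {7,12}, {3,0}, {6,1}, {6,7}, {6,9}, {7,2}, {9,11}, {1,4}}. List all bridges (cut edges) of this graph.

The edges on the cycle 6-1-4-13-9-6 are not bridges since each lies on that cycle.
But removing 2—7 disconnects 2 from 7; removing 10—6 disconnects 10 from 6; removing 3—0 disconnects 3 from 0; removing 1—8 disconnects 1 from 8 — these are bridges.
In total 6 edges are bridges.

0-3, 1-8, 10-6, 11-9, 2-7, 5-6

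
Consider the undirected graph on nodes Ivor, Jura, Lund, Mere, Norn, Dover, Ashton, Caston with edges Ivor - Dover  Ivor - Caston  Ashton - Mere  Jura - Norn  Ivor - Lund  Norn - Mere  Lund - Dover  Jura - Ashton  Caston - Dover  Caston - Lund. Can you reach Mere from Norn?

Yes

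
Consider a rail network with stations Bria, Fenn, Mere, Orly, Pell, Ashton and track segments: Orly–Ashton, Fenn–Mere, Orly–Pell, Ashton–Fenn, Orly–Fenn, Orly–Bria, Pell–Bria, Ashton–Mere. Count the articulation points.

1

Removing Orly increases the component count from 1 to 2, so Orly is a cut vertex.
By contrast removing Mere leaves 1 component; it is not a cut vertex. No other vertex is a cut vertex either.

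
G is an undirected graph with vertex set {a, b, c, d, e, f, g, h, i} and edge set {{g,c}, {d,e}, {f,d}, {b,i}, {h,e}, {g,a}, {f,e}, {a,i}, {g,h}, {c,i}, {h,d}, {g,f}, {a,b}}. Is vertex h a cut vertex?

No

Deleting h leaves 1 component (was 1) (its neighbors d, e, g remain connected to each other), so h is not a cut vertex.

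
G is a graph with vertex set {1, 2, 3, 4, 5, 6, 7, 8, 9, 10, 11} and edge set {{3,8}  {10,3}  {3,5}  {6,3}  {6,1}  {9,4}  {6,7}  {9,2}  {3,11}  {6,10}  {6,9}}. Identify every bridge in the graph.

1-6, 11-3, 2-9, 3-5, 3-8, 4-9, 6-7, 6-9

The edges on the cycle 6-10-3-6 are not bridges since each lies on that cycle.
But removing 6 - 7 disconnects 6 from 7; removing 3 - 8 disconnects 3 from 8; removing 3 - 5 disconnects 3 from 5; removing 9 - 2 disconnects 9 from 2 — these are bridges.
In total 8 edges are bridges.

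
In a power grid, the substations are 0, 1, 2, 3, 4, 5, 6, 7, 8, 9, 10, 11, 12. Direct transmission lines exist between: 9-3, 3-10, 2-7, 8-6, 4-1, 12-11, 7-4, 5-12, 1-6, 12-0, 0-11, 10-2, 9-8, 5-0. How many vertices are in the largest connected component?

Starting from 0 we can reach 0, 5, 11, 12. That is one component of size 4.
Starting from 1 we can reach 1, 2, 3, 4, 6, 7, 8, 9, 10. That is one component of size 9.
The largest has 9 vertices.

9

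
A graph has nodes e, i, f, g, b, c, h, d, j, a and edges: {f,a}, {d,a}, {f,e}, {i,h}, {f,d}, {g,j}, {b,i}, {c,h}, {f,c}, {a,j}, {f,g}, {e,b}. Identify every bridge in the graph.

The edges on the cycle f-d-a-f are not bridges since each lies on that cycle.
Every edge lies on some cycle, so there are no bridges.

none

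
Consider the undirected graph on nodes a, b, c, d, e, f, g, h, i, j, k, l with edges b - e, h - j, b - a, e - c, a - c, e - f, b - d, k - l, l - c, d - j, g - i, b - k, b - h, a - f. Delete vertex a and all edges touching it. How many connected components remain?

With a gone, the remaining components are: {g, i}; {b, c, d, e, f, h, j, k, l}.
That is 2 components.

2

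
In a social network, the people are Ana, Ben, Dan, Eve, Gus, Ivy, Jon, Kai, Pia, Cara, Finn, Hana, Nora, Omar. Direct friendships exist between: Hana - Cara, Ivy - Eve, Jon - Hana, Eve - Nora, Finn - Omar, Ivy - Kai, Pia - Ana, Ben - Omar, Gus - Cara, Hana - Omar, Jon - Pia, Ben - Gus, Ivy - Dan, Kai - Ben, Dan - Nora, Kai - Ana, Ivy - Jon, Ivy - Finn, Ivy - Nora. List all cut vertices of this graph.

Ivy

Removing Ivy increases the component count from 1 to 2, so Ivy is a cut vertex.
By contrast removing Gus leaves 1 component; it is not a cut vertex. No other vertex is a cut vertex either.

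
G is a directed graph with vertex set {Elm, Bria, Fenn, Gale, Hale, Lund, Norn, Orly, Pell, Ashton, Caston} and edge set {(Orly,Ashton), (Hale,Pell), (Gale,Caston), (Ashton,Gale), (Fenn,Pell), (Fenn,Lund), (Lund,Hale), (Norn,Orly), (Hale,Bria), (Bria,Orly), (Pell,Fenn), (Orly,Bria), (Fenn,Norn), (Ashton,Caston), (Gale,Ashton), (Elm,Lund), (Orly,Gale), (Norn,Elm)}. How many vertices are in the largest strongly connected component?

6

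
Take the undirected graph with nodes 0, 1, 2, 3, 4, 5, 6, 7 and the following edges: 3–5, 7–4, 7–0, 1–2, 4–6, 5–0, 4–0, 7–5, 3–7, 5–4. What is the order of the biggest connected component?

Starting from 1 we can reach 1, 2. That is one component of size 2.
Starting from 0 we can reach 0, 3, 4, 5, 6, 7. That is one component of size 6.
The largest has 6 vertices.

6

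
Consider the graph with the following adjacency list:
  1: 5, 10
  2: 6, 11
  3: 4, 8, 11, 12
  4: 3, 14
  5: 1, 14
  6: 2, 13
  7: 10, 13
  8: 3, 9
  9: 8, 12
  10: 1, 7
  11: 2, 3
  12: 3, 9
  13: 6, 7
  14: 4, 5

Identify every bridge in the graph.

none

The edges on the cycle 3-8-9-12-3 are not bridges since each lies on that cycle.
Every edge lies on some cycle, so there are no bridges.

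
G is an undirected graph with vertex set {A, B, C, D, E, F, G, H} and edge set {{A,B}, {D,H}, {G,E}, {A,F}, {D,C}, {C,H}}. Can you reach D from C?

From C we can reach C, D, H, which includes D.

Yes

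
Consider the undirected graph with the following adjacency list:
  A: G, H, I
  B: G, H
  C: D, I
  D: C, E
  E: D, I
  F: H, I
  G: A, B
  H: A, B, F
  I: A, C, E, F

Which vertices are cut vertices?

Removing I increases the component count from 1 to 2, so I is a cut vertex.
By contrast removing D leaves 1 component; it is not a cut vertex. No other vertex is a cut vertex either.

I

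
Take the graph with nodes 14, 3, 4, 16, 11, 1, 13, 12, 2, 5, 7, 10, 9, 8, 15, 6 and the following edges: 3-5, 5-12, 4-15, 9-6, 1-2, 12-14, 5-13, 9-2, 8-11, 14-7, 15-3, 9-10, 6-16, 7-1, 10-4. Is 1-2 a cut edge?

After removing 1-2, the path 1-7-14-12-5-3-15-4-10-9-2 still connects them, so the edge is not a bridge.

No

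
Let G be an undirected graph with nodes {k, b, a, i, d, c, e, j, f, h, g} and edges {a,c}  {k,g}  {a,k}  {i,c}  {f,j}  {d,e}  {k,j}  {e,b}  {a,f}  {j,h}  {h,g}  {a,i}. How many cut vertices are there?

Removing a increases the component count from 2 to 3, so a is a cut vertex.
Removing e increases the component count from 2 to 3, so e is a cut vertex.
By contrast removing i leaves 2 components; it is not a cut vertex. No other vertex is a cut vertex either.

2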